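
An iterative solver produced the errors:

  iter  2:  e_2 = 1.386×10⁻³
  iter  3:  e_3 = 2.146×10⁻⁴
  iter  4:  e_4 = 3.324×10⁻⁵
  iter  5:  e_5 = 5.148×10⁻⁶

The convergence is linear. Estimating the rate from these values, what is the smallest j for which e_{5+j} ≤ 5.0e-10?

5

Rate ρ ≈ e_5/e_4 = 5.148×10⁻⁶/3.324×10⁻⁵ = 0.1549.
After j more steps, e_{5+j} ≈ 5.148×10⁻⁶·ρ^j; need ρ^j ≤ 5.0e-10/5.148×10⁻⁶ = 9.71251e-05.
j ≥ ln(9.71251e-05)/ln(0.1549) = -9.2395/-1.86498 = 4.954.
So 5 more iterations are needed.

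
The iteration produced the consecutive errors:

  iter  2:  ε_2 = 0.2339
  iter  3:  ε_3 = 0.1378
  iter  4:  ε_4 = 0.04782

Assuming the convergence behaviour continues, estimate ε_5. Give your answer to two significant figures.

First estimate the order: p ≈ ln(ε_4/ε_3) / ln(ε_3/ε_2) = ln(0.04782/0.1378)/ln(0.1378/0.2339) = ln(0.347025)/ln(0.589141) ≈ 2.0003.
Then ε_5 ≈ ε_4·(ε_4/ε_3)^p = 0.04782·(0.347025)^2.0003 = 0.04782·0.120388 ≈ 0.005757.

5.8e-3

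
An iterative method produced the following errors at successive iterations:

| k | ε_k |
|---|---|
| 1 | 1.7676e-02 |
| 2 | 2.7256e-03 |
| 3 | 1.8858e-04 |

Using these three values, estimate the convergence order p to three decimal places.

p ≈ ln(ε_3/ε_2) / ln(ε_2/ε_1)
  = ln(1.8858e-04/2.7256e-03) / ln(2.7256e-03/1.7676e-02)
  = ln(0.0691884) / ln(0.154198)
  = -2.670922 / -1.869518 ≈ 1.428669

1.429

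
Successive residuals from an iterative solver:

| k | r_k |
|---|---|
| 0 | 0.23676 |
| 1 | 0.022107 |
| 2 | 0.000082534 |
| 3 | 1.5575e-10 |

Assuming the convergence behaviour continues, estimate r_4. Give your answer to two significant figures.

5.0e-24

First estimate the order: p ≈ ln(r_3/r_2) / ln(r_2/r_1) = ln(1.5575e-10/0.000082534)/ln(0.000082534/0.022107) = ln(1.8871e-06)/ln(0.00373339) ≈ 2.3577.
Then r_4 ≈ r_3·(r_3/r_2)^p = 1.5575e-10·(1.8871e-06)^2.3577 = 1.5575e-10·3.19184e-14 ≈ 4.971e-24.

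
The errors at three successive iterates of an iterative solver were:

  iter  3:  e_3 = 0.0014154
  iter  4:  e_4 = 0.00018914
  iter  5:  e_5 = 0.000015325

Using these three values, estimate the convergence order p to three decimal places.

p ≈ ln(e_5/e_4) / ln(e_4/e_3)
  = ln(0.000015325/0.00018914) / ln(0.00018914/0.0014154)
  = ln(0.0810246) / ln(0.13363)
  = -2.513002 / -2.012680 ≈ 1.248585

1.249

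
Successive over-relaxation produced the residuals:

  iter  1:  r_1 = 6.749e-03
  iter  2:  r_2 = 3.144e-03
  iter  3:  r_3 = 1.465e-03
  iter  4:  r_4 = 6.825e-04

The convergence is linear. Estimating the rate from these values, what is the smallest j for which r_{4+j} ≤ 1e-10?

Rate ρ ≈ r_4/r_3 = 6.825e-04/1.465e-03 = 0.4659.
After j more steps, r_{4+j} ≈ 6.825e-04·ρ^j; need ρ^j ≤ 1e-10/6.825e-04 = 1.4652e-07.
j ≥ ln(1.4652e-07)/ln(0.4659) = -15.7361/-0.76378 = 20.603.
So 21 more iterations are needed.

21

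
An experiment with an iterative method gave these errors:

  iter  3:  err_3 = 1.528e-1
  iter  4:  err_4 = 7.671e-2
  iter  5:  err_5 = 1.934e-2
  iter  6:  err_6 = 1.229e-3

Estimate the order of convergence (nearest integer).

Consecutive ratios: err_6/err_5 = 1.229e-3/1.934e-2 = 0.0635471, err_5/err_4 = 1.934e-2/7.671e-2 = 0.252118.
p ≈ ln(0.0635471)/ln(0.252118) = -2.7560/-1.3779 ≈ 2.00.
So the convergence is quadratic (order 2).

2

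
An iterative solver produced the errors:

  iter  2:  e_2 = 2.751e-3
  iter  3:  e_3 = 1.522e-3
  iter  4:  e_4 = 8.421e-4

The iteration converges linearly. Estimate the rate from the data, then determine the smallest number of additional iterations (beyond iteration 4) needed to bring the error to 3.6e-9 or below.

Rate ρ ≈ e_4/e_3 = 8.421e-4/1.522e-3 = 0.5533.
After j more steps, e_{4+j} ≈ 8.421e-4·ρ^j; need ρ^j ≤ 3.6e-9/8.421e-4 = 4.27503e-06.
j ≥ ln(4.27503e-06)/ln(0.5533) = -12.3627/-0.59185 = 20.888.
So 21 more iterations are needed.

21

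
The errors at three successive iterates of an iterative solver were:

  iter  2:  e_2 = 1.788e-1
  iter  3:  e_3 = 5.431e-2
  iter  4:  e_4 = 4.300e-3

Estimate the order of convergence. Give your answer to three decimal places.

p ≈ ln(e_4/e_3) / ln(e_3/e_2)
  = ln(4.300e-3/5.431e-2) / ln(5.431e-2/1.788e-1)
  = ln(0.0791751) / ln(0.303747)
  = -2.536093 / -1.191560 ≈ 2.128380

2.128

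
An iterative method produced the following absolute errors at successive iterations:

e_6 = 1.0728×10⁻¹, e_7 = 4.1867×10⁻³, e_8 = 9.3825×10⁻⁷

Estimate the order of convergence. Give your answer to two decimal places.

2.59

p ≈ ln(e_8/e_7) / ln(e_7/e_6)
  = ln(9.3825×10⁻⁷/4.1867×10⁻³) / ln(4.1867×10⁻³/1.0728×10⁻¹)
  = ln(0.000224103) / ln(0.0390259)
  = -8.40340 / -3.24353 ≈ 2.59082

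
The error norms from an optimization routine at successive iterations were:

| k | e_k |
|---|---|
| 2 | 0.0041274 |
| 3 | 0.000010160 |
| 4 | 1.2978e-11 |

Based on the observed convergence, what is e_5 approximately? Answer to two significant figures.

First estimate the order: p ≈ ln(e_4/e_3) / ln(e_3/e_2) = ln(1.2978e-11/0.000010160)/ln(0.000010160/0.0041274) = ln(1.27736e-06)/ln(0.0024616) ≈ 2.2592.
Then e_5 ≈ e_4·(e_4/e_3)^p = 1.2978e-11·(1.27736e-06)^2.2592 = 1.2978e-11·4.84153e-14 ≈ 6.283e-25.

6.3e-25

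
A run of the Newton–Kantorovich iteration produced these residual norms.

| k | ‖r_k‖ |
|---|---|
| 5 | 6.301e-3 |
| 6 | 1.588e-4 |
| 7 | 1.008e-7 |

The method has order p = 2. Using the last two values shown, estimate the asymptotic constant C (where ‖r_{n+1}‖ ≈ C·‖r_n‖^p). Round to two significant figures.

C ≈ ‖r_7‖ / ‖r_6‖^2
  = 1.008e-7 / (1.588e-4)^2
  = 1.008e-7 / 2.52174e-08 ≈ 3.9972

4.0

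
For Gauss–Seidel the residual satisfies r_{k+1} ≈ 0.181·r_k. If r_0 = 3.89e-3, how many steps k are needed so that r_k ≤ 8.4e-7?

5

After k steps, r_k ≈ 3.89e-3·0.181^k.
Need 0.181^k ≤ 8.4e-7/3.89e-3 = 0.000215938.
k ≥ ln(0.000215938)/ln(0.181) = -8.4405/-1.70926 = 4.938.
Smallest integer k = 5.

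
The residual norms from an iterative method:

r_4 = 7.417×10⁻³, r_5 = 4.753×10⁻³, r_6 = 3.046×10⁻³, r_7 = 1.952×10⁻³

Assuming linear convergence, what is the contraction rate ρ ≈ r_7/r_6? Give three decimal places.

0.641

ρ ≈ r_7/r_6 = 1.952×10⁻³/3.046×10⁻³ = 0.64084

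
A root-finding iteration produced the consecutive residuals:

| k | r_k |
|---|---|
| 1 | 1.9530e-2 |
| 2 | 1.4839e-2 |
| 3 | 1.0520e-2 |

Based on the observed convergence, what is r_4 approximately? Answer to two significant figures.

6.8e-3

First estimate the order: p ≈ ln(r_3/r_2) / ln(r_2/r_1) = ln(1.0520e-2/1.4839e-2)/ln(1.4839e-2/1.9530e-2) = ln(0.708943)/ln(0.759805) ≈ 1.2522.
Then r_4 ≈ r_3·(r_3/r_2)^p = 1.0520e-2·(0.708943)^1.2522 = 1.0520e-2·0.650033 ≈ 0.006838.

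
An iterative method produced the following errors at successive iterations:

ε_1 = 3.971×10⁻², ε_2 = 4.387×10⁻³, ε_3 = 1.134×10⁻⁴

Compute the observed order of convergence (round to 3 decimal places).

p ≈ ln(ε_3/ε_2) / ln(ε_2/ε_1)
  = ln(1.134×10⁻⁴/4.387×10⁻³) / ln(4.387×10⁻³/3.971×10⁻²)
  = ln(0.0258491) / ln(0.110476)
  = -3.655479 / -2.202957 ≈ 1.659351

1.659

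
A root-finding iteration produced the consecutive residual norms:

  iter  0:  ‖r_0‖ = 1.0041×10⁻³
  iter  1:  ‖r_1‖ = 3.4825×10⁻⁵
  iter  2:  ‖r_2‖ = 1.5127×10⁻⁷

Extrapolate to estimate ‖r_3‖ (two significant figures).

First estimate the order: p ≈ ln(‖r_2‖/‖r_1‖) / ln(‖r_1‖/‖r_0‖) = ln(1.5127×10⁻⁷/3.4825×10⁻⁵)/ln(3.4825×10⁻⁵/1.0041×10⁻³) = ln(0.00434372)/ln(0.0346828) ≈ 1.6180.
Then ‖r_3‖ ≈ ‖r_2‖·(‖r_2‖/‖r_1‖)^p = 1.5127×10⁻⁷·(0.00434372)^1.6180 = 1.5127×10⁻⁷·0.000150682 ≈ 2.279e-11.

2.3e-11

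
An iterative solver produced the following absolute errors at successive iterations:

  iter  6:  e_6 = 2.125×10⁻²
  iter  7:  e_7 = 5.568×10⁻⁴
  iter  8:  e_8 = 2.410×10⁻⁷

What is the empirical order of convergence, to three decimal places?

p ≈ ln(e_8/e_7) / ln(e_7/e_6)
  = ln(2.410×10⁻⁷/5.568×10⁻⁴) / ln(5.568×10⁻⁴/2.125×10⁻²)
  = ln(0.00043283) / ln(0.0262024)
  = -7.745166 / -3.641904 ≈ 2.126680

2.127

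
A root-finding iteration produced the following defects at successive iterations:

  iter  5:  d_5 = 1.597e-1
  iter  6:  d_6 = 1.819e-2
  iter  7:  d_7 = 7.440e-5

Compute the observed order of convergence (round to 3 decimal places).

2.531

p ≈ ln(d_7/d_6) / ln(d_6/d_5)
  = ln(7.440e-5/1.819e-2) / ln(1.819e-2/1.597e-1)
  = ln(0.00409016) / ln(0.113901)
  = -5.499171 / -2.172426 ≈ 2.531350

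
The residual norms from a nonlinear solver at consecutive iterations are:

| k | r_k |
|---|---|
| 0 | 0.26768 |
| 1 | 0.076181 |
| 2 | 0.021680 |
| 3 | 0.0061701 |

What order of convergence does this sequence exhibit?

Consecutive ratios: r_3/r_2 = 0.0061701/0.021680 = 0.284599, r_2/r_1 = 0.021680/0.076181 = 0.284585.
p ≈ ln(0.284599)/ln(0.284585) = -1.2567/-1.2567 ≈ 1.00.
So the convergence is linear (order 1).

1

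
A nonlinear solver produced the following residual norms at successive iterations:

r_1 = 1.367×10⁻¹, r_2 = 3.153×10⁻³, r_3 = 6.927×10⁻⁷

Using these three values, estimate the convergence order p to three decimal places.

p ≈ ln(r_3/r_2) / ln(r_2/r_1)
  = ln(6.927×10⁻⁷/3.153×10⁻³) / ln(3.153×10⁻³/1.367×10⁻¹)
  = ln(0.000219696) / ln(0.0230651)
  = -8.423266 / -3.769435 ≈ 2.234623

2.235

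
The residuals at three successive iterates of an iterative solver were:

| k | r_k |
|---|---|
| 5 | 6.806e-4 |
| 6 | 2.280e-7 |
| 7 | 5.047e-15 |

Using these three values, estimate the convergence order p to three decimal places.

p ≈ ln(r_7/r_6) / ln(r_6/r_5)
  = ln(5.047e-15/2.280e-7) / ln(2.280e-7/6.806e-4)
  = ln(2.2136e-08) / ln(0.000334999)
  = -17.626061 / -8.001383 ≈ 2.202877

2.203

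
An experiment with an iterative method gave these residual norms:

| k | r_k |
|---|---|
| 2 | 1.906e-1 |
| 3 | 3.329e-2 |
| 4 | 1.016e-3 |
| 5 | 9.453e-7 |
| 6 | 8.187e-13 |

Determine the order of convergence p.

2

Consecutive ratios: r_6/r_5 = 8.187e-13/9.453e-7 = 8.66074e-07, r_5/r_4 = 9.453e-7/1.016e-3 = 0.000930413.
p ≈ ln(8.66074e-07)/ln(0.000930413) = -13.9593/-6.9799 ≈ 2.00.
So the convergence is quadratic (order 2).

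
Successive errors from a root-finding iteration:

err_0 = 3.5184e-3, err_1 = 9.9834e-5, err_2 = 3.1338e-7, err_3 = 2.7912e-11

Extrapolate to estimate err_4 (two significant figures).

First estimate the order: p ≈ ln(err_3/err_2) / ln(err_2/err_1) = ln(2.7912e-11/3.1338e-7)/ln(3.1338e-7/9.9834e-5) = ln(8.90676e-05)/ln(0.00313901) ≈ 1.6180.
Then err_4 ≈ err_3·(err_3/err_2)^p = 2.7912e-11·(8.90676e-05)^1.6180 = 2.7912e-11·2.7967e-07 ≈ 7.806e-18.

7.8e-18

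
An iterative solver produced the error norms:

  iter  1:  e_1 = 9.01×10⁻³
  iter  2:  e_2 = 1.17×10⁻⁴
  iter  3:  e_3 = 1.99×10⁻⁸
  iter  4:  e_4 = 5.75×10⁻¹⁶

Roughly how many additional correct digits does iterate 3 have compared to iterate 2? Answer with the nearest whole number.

4

Digits gained ≈ log₁₀(e_2/e_3) = log₁₀(1.17×10⁻⁴/1.99×10⁻⁸) = log₁₀(5879.4) ≈ 3.769.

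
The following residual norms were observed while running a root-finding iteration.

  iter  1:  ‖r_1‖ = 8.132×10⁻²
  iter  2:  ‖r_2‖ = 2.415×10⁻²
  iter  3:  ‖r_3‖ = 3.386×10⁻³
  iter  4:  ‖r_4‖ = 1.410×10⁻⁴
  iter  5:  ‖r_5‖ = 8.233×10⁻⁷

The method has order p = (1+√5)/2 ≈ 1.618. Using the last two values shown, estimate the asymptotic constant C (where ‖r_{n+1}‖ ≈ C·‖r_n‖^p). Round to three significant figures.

C ≈ ‖r_5‖ / ‖r_4‖^1.618
  = 8.233×10⁻⁷ / (1.410×10⁻⁴)^1.618
  = 8.233×10⁻⁷ / 5.8808e-07 ≈ 1.4

1.40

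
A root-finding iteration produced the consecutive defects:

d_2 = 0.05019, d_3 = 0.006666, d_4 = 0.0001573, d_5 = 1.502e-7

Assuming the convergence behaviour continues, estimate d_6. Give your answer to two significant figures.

First estimate the order: p ≈ ln(d_5/d_4) / ln(d_4/d_3) = ln(1.502e-7/0.0001573)/ln(0.0001573/0.006666) = ln(0.000954863)/ln(0.0235974) ≈ 1.8561.
Then d_6 ≈ d_5·(d_5/d_4)^p = 1.502e-7·(0.000954863)^1.8561 = 1.502e-7·2.4801e-06 ≈ 3.725e-13.

3.7e-13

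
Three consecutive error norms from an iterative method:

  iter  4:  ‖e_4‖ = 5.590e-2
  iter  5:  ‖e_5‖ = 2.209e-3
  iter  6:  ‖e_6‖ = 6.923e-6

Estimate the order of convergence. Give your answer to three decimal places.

1.784

p ≈ ln(‖e_6‖/‖e_5‖) / ln(‖e_5‖/‖e_4‖)
  = ln(6.923e-6/2.209e-3) / ln(2.209e-3/5.590e-2)
  = ln(0.003134) / ln(0.039517)
  = -5.765445 / -3.231024 ≈ 1.784402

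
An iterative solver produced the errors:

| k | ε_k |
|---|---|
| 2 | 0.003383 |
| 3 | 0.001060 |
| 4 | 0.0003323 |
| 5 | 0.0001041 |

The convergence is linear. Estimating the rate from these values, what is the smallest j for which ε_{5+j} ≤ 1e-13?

18

Rate ρ ≈ ε_5/ε_4 = 0.0001041/0.0003323 = 0.3133.
After j more steps, ε_{5+j} ≈ 0.0001041·ρ^j; need ρ^j ≤ 1e-13/0.0001041 = 9.60615e-10.
j ≥ ln(9.60615e-10)/ln(0.3133) = -20.7634/-1.16059 = 17.890.
So 18 more iterations are needed.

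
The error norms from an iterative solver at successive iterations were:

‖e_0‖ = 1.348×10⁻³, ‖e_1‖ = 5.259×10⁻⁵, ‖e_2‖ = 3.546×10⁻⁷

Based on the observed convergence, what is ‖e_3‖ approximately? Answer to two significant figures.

First estimate the order: p ≈ ln(‖e_2‖/‖e_1‖) / ln(‖e_1‖/‖e_0‖) = ln(3.546×10⁻⁷/5.259×10⁻⁵)/ln(5.259×10⁻⁵/1.348×10⁻³) = ln(0.00674273)/ln(0.0390134) ≈ 1.5412.
Then ‖e_3‖ ≈ ‖e_2‖·(‖e_2‖/‖e_1‖)^p = 3.546×10⁻⁷·(0.00674273)^1.5412 = 3.546×10⁻⁷·0.000450611 ≈ 1.598e-10.

1.6e-10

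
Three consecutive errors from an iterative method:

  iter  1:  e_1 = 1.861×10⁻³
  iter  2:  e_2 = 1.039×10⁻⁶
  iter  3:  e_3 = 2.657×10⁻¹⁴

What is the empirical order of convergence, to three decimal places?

p ≈ ln(e_3/e_2) / ln(e_2/e_1)
  = ln(2.657×10⁻¹⁴/1.039×10⁻⁶) / ln(1.039×10⁻⁶/1.861×10⁻³)
  = ln(2.55727e-08) / ln(0.000558302)
  = -17.481740 / -7.490611 ≈ 2.333820

2.334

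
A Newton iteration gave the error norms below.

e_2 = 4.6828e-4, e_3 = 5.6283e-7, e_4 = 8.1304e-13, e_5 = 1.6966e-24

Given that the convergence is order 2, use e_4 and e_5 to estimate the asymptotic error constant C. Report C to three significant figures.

C ≈ e_5 / e_4^2
  = 1.6966e-24 / (8.1304e-13)^2
  = 1.6966e-24 / 6.61034e-25 ≈ 2.5666

2.57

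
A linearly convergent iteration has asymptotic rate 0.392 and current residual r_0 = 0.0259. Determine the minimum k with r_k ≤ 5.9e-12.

After k steps, r_k ≈ 0.0259·0.392^k.
Need 0.392^k ≤ 5.9e-12/0.0259 = 2.27799e-10.
k ≥ ln(2.27799e-10)/ln(0.392) = -22.2026/-0.93649 = 23.708.
Smallest integer k = 24.

24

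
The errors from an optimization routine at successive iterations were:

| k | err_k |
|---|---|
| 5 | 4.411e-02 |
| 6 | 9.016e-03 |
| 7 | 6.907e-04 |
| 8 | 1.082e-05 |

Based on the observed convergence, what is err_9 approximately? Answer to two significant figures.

1.3e-8

First estimate the order: p ≈ ln(err_8/err_7) / ln(err_7/err_6) = ln(1.082e-05/6.907e-04)/ln(6.907e-04/9.016e-03) = ln(0.0156653)/ln(0.0766083) ≈ 1.6178.
Then err_9 ≈ err_8·(err_8/err_7)^p = 1.082e-05·(0.0156653)^1.6178 = 1.082e-05·0.00120163 ≈ 1.3e-08.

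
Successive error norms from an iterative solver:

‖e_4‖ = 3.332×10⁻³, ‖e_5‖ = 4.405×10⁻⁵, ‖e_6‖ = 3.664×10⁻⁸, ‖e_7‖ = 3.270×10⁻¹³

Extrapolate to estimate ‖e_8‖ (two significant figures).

1.7e-21

First estimate the order: p ≈ ln(‖e_7‖/‖e_6‖) / ln(‖e_6‖/‖e_5‖) = ln(3.270×10⁻¹³/3.664×10⁻⁸)/ln(3.664×10⁻⁸/4.405×10⁻⁵) = ln(8.92467e-06)/ln(0.000831782) ≈ 1.6394.
Then ‖e_8‖ ≈ ‖e_7‖·(‖e_7‖/‖e_6‖)^p = 3.270×10⁻¹³·(8.92467e-06)^1.6394 = 3.270×10⁻¹³·5.27231e-09 ≈ 1.724e-21.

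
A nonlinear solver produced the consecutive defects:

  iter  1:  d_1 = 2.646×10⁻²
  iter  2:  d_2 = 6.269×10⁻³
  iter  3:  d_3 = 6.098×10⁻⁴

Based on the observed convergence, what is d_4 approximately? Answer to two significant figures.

First estimate the order: p ≈ ln(d_3/d_2) / ln(d_2/d_1) = ln(6.098×10⁻⁴/6.269×10⁻³)/ln(6.269×10⁻³/2.646×10⁻²) = ln(0.0972723)/ln(0.236924) ≈ 1.6182.
Then d_4 ≈ d_3·(d_3/d_2)^p = 6.098×10⁻⁴·(0.0972723)^1.6182 = 6.098×10⁻⁴·0.0230337 ≈ 1.405e-05.

1.4e-5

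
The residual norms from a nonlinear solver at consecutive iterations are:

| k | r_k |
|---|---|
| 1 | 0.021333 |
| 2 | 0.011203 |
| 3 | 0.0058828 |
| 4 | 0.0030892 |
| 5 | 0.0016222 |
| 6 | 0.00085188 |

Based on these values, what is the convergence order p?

Consecutive ratios: r_6/r_5 = 0.00085188/0.0016222 = 0.525139, r_5/r_4 = 0.0016222/0.0030892 = 0.52512.
p ≈ ln(0.525139)/ln(0.52512) = -0.6441/-0.6441 ≈ 1.00.
So the convergence is linear (order 1).

1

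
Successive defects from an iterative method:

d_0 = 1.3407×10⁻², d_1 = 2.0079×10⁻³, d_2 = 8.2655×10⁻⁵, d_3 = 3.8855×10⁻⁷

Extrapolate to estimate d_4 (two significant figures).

4.8e-11

First estimate the order: p ≈ ln(d_3/d_2) / ln(d_2/d_1) = ln(3.8855×10⁻⁷/8.2655×10⁻⁵)/ln(8.2655×10⁻⁵/2.0079×10⁻³) = ln(0.00470087)/ln(0.0411649) ≈ 1.6802.
Then d_4 ≈ d_3·(d_3/d_2)^p = 3.8855×10⁻⁷·(0.00470087)^1.6802 = 3.8855×10⁻⁷·0.000122686 ≈ 4.767e-11.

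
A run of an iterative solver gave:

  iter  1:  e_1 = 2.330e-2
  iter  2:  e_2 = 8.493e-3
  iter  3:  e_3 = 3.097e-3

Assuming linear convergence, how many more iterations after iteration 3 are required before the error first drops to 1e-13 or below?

Rate ρ ≈ e_3/e_2 = 3.097e-3/8.493e-3 = 0.3647.
After j more steps, e_{3+j} ≈ 3.097e-3·ρ^j; need ρ^j ≤ 1e-13/3.097e-3 = 3.22893e-11.
j ≥ ln(3.22893e-11)/ln(0.3647) = -24.1563/-1.00868 = 23.948.
So 24 more iterations are needed.

24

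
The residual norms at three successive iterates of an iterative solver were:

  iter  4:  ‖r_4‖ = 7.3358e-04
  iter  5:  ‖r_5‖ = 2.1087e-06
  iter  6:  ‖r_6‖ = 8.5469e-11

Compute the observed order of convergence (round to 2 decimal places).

p ≈ ln(‖r_6‖/‖r_5‖) / ln(‖r_5‖/‖r_4‖)
  = ln(8.5469e-11/2.1087e-06) / ln(2.1087e-06/7.3358e-04)
  = ln(4.05316e-05) / ln(0.00287453)
  = -10.11343 / -5.85187 ≈ 1.72824

1.73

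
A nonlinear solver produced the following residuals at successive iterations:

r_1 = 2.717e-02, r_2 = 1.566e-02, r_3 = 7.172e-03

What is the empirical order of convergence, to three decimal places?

1.417

p ≈ ln(r_3/r_2) / ln(r_2/r_1)
  = ln(7.172e-03/1.566e-02) / ln(1.566e-02/2.717e-02)
  = ln(0.457982) / ln(0.576371)
  = -0.780925 / -0.551004 ≈ 1.417276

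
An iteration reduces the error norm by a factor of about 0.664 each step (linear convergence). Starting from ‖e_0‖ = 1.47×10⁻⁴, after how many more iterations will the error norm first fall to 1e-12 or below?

After k steps, ‖e_k‖ ≈ 1.47×10⁻⁴·0.664^k.
Need 0.664^k ≤ 1e-12/1.47×10⁻⁴ = 6.80272e-09.
k ≥ ln(6.80272e-09)/ln(0.664) = -18.8059/-0.40947 = 45.927.
Smallest integer k = 46.

46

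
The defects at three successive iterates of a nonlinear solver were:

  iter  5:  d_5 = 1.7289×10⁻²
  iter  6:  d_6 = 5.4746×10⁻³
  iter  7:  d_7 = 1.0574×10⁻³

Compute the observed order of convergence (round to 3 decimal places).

1.430

p ≈ ln(d_7/d_6) / ln(d_6/d_5)
  = ln(1.0574×10⁻³/5.4746×10⁻³) / ln(5.4746×10⁻³/1.7289×10⁻²)
  = ln(0.193147) / ln(0.316652)
  = -1.644304 / -1.149952 ≈ 1.429889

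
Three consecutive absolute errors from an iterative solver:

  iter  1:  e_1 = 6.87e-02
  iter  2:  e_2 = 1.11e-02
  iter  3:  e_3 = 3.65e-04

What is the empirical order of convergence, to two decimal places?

p ≈ ln(e_3/e_2) / ln(e_2/e_1)
  = ln(3.65e-04/1.11e-02) / ln(1.11e-02/6.87e-02)
  = ln(0.0328829) / ln(0.161572)
  = -3.41480 / -1.82280 ≈ 1.87338

1.87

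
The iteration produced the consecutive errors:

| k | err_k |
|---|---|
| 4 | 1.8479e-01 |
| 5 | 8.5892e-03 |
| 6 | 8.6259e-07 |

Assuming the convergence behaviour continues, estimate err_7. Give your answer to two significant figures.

First estimate the order: p ≈ ln(err_6/err_5) / ln(err_5/err_4) = ln(8.6259e-07/8.5892e-03)/ln(8.5892e-03/1.8479e-01) = ln(0.000100427)/ln(0.0464809) ≈ 3.0000.
Then err_7 ≈ err_6·(err_6/err_5)^p = 8.6259e-07·(0.000100427)^3.0000 = 8.6259e-07·1.01286e-12 ≈ 8.737e-19.

8.7e-19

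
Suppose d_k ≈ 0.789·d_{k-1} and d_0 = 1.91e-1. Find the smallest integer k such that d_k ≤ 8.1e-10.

82

After k steps, d_k ≈ 1.91e-1·0.789^k.
Need 0.789^k ≤ 8.1e-10/1.91e-1 = 4.24084e-09.
k ≥ ln(4.24084e-09)/ln(0.789) = -19.2785/-0.23699 = 81.347.
Smallest integer k = 82.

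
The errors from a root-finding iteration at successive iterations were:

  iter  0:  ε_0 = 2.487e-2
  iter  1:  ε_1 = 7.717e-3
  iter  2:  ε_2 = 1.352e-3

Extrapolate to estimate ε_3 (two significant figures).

1.0e-4

First estimate the order: p ≈ ln(ε_2/ε_1) / ln(ε_1/ε_0) = ln(1.352e-3/7.717e-3)/ln(7.717e-3/2.487e-2) = ln(0.175198)/ln(0.310294) ≈ 1.4885.
Then ε_3 ≈ ε_2·(ε_2/ε_1)^p = 1.352e-3·(0.175198)^1.4885 = 1.352e-3·0.0748158 ≈ 0.0001012.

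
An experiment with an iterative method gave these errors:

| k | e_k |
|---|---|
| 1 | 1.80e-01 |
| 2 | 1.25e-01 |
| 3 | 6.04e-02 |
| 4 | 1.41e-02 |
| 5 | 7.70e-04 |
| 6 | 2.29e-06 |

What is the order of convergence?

2

Consecutive ratios: e_6/e_5 = 2.29e-06/7.70e-04 = 0.00297403, e_5/e_4 = 7.70e-04/1.41e-02 = 0.0546099.
p ≈ ln(0.00297403)/ln(0.0546099) = -5.8178/-2.9075 ≈ 2.00.
So the convergence is quadratic (order 2).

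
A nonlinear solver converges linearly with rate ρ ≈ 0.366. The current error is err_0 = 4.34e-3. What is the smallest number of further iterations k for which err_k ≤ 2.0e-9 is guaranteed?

After k steps, err_k ≈ 4.34e-3·0.366^k.
Need 0.366^k ≤ 2.0e-9/4.34e-3 = 4.60829e-07.
k ≥ ln(4.60829e-07)/ln(0.366) = -14.5902/-1.00512 = 14.516.
Smallest integer k = 15.

15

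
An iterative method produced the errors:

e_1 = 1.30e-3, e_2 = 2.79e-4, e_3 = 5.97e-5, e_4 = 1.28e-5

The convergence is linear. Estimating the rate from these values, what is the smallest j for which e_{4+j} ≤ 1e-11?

10

Rate ρ ≈ e_4/e_3 = 1.28e-5/5.97e-5 = 0.2144.
After j more steps, e_{4+j} ≈ 1.28e-5·ρ^j; need ρ^j ≤ 1e-11/1.28e-5 = 7.8125e-07.
j ≥ ln(7.8125e-07)/ln(0.2144) = -14.0624/-1.53991 = 9.132.
So 10 more iterations are needed.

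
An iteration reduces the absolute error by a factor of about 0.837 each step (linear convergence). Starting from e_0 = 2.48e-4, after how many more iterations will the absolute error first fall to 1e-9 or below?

After k steps, e_k ≈ 2.48e-4·0.837^k.
Need 0.837^k ≤ 1e-9/2.48e-4 = 4.03226e-06.
k ≥ ln(4.03226e-06)/ln(0.837) = -12.4212/-0.17793 = 69.809.
Smallest integer k = 70.

70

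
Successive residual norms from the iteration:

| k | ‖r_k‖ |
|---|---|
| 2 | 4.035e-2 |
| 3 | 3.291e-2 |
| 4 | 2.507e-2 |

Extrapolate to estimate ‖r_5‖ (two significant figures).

1.7e-2

First estimate the order: p ≈ ln(‖r_4‖/‖r_3‖) / ln(‖r_3‖/‖r_2‖) = ln(2.507e-2/3.291e-2)/ln(3.291e-2/4.035e-2) = ln(0.761775)/ln(0.815613) ≈ 1.3351.
Then ‖r_5‖ ≈ ‖r_4‖·(‖r_4‖/‖r_3‖)^p = 2.507e-2·(0.761775)^1.3351 = 2.507e-2·0.695387 ≈ 0.01743.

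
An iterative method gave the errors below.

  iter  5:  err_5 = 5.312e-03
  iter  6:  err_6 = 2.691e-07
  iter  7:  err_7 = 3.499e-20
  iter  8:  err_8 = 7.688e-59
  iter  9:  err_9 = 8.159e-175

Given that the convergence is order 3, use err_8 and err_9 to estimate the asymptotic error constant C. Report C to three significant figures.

C ≈ err_9 / err_8^3
  = 8.159e-175 / (7.688e-59)^3
  = 8.159e-175 / 4.54402e-175 ≈ 1.7955

1.80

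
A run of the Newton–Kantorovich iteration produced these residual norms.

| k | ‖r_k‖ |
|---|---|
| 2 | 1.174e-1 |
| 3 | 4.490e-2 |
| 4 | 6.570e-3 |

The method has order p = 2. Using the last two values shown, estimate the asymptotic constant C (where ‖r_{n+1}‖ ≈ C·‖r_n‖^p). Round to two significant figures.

C ≈ ‖r_4‖ / ‖r_3‖^2
  = 6.570e-3 / (4.490e-2)^2
  = 6.570e-3 / 0.00201601 ≈ 3.2589

3.3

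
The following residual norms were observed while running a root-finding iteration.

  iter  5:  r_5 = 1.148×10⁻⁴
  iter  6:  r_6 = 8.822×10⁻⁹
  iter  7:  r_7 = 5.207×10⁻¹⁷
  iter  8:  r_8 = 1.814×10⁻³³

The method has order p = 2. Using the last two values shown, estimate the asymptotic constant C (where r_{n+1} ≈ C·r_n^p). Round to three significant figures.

0.669

C ≈ r_8 / r_7^2
  = 1.814×10⁻³³ / (5.207×10⁻¹⁷)^2
  = 1.814×10⁻³³ / 2.71128e-33 ≈ 0.66906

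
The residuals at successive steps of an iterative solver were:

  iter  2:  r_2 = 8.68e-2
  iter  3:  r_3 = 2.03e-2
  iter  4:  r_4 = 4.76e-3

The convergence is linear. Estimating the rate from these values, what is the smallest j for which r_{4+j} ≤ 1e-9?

Rate ρ ≈ r_4/r_3 = 4.76e-3/2.03e-2 = 0.2345.
After j more steps, r_{4+j} ≈ 4.76e-3·ρ^j; need ρ^j ≤ 1e-9/4.76e-3 = 2.10084e-07.
j ≥ ln(2.10084e-07)/ln(0.2345) = -15.3758/-1.45030 = 10.602.
So 11 more iterations are needed.

11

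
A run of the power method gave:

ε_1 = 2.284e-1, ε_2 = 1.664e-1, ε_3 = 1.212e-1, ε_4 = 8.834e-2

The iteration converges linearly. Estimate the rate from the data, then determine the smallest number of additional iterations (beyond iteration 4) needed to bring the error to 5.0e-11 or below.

68

Rate ρ ≈ ε_4/ε_3 = 8.834e-2/1.212e-1 = 0.7289.
After j more steps, ε_{4+j} ≈ 8.834e-2·ρ^j; need ρ^j ≤ 5.0e-11/8.834e-2 = 5.65995e-10.
j ≥ ln(5.65995e-10)/ln(0.7289) = -21.2924/-0.31622 = 67.334.
So 68 more iterations are needed.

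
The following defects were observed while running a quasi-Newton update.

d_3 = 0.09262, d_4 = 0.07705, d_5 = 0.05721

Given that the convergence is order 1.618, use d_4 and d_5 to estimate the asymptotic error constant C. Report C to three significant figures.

C ≈ d_5 / d_4^1.618
  = 0.05721 / (0.07705)^1.618
  = 0.05721 / 0.0158051 ≈ 3.6197

3.62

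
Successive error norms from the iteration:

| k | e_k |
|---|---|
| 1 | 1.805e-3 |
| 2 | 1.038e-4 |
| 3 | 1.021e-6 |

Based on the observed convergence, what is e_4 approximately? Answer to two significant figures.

5.8e-10

First estimate the order: p ≈ ln(e_3/e_2) / ln(e_2/e_1) = ln(1.021e-6/1.038e-4)/ln(1.038e-4/1.805e-3) = ln(0.00983622)/ln(0.0575069) ≈ 1.6183.
Then e_4 ≈ e_3·(e_3/e_2)^p = 1.021e-6·(0.00983622)^1.6183 = 1.021e-6·0.000564669 ≈ 5.765e-10.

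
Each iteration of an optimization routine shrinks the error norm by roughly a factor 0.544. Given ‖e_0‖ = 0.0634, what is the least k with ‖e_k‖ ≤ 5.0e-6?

After k steps, ‖e_k‖ ≈ 0.0634·0.544^k.
Need 0.544^k ≤ 5.0e-6/0.0634 = 7.88644e-05.
k ≥ ln(7.88644e-05)/ln(0.544) = -9.4478/-0.60881 = 15.518.
Smallest integer k = 16.

16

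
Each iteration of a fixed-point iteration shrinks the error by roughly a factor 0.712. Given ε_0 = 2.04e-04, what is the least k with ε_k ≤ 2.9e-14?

67

After k steps, ε_k ≈ 2.04e-04·0.712^k.
Need 0.712^k ≤ 2.9e-14/2.04e-04 = 1.42157e-10.
k ≥ ln(1.42157e-10)/ln(0.712) = -22.6741/-0.33968 = 66.751.
Smallest integer k = 67.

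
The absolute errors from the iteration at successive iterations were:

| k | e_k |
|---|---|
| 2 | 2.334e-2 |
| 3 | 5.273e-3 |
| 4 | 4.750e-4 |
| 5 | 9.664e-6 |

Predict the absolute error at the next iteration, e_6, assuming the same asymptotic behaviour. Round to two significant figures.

1.8e-8

First estimate the order: p ≈ ln(e_5/e_4) / ln(e_4/e_3) = ln(9.664e-6/4.750e-4)/ln(4.750e-4/5.273e-3) = ln(0.0203453)/ln(0.0900815) ≈ 1.6181.
Then e_6 ≈ e_5·(e_5/e_4)^p = 9.664e-6·(0.0203453)^1.6181 = 9.664e-6·0.001832 ≈ 1.77e-08.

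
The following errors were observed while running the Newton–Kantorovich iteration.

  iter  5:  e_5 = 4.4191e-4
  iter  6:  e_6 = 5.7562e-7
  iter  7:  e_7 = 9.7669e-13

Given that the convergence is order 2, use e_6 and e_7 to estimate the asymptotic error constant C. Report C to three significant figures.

C ≈ e_7 / e_6^2
  = 9.7669e-13 / (5.7562e-7)^2
  = 9.7669e-13 / 3.31338e-13 ≈ 2.9477

2.95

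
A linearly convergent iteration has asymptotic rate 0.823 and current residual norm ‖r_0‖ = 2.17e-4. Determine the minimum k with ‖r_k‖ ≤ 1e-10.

75

After k steps, ‖r_k‖ ≈ 2.17e-4·0.823^k.
Need 0.823^k ≤ 1e-10/2.17e-4 = 4.60829e-07.
k ≥ ln(4.60829e-07)/ln(0.823) = -14.5902/-0.19480 = 74.898.
Smallest integer k = 75.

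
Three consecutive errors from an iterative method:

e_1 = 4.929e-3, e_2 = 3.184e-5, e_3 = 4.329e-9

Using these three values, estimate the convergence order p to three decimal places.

p ≈ ln(e_3/e_2) / ln(e_2/e_1)
  = ln(4.329e-9/3.184e-5) / ln(3.184e-5/4.929e-3)
  = ln(0.000135961) / ln(0.00645973)
  = -8.903142 / -5.042168 ≈ 1.765737

1.766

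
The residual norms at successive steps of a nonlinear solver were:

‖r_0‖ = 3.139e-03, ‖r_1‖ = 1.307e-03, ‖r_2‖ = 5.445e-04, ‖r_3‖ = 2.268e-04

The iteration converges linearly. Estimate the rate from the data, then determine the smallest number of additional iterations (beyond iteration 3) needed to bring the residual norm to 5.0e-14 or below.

Rate ρ ≈ ‖r_3‖/‖r_2‖ = 2.268e-04/5.445e-04 = 0.4165.
After j more steps, ‖r_{3+j}‖ ≈ 2.268e-04·ρ^j; need ρ^j ≤ 5.0e-14/2.268e-04 = 2.20459e-10.
j ≥ ln(2.20459e-10)/ln(0.4165) = -22.2353/-0.87587 = 25.387.
So 26 more iterations are needed.

26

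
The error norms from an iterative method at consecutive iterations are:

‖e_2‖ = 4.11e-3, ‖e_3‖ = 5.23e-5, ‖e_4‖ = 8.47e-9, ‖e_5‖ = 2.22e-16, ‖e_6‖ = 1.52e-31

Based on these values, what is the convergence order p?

2

Consecutive ratios: ‖e_6‖/‖e_5‖ = 1.52e-31/2.22e-16 = 6.84685e-16, ‖e_5‖/‖e_4‖ = 2.22e-16/8.47e-9 = 2.62102e-08.
p ≈ ln(6.84685e-16)/ln(2.62102e-08) = -34.9176/-17.4571 ≈ 2.00.
So the convergence is quadratic (order 2).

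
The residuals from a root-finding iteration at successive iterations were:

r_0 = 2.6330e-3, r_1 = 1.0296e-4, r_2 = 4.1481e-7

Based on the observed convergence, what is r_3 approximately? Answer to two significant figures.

3.5e-11

First estimate the order: p ≈ ln(r_2/r_1) / ln(r_1/r_0) = ln(4.1481e-7/1.0296e-4)/ln(1.0296e-4/2.6330e-3) = ln(0.00402885)/ln(0.0391037) ≈ 1.7011.
Then r_3 ≈ r_2·(r_2/r_1)^p = 4.1481e-7·(0.00402885)^1.7011 = 4.1481e-7·8.43672e-05 ≈ 3.5e-11.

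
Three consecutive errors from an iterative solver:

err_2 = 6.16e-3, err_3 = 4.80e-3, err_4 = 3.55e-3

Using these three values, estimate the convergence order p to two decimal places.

p ≈ ln(err_4/err_3) / ln(err_3/err_2)
  = ln(3.55e-3/4.80e-3) / ln(4.80e-3/6.16e-3)
  = ln(0.739583) / ln(0.779221)
  = -0.30167 / -0.24946 ≈ 1.20929

1.21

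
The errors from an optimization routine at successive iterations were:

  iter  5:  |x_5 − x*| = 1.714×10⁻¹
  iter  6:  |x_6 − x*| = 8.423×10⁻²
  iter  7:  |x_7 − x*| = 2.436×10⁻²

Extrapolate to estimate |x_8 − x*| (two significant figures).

2.8e-3

First estimate the order: p ≈ ln(|x_7 − x*|/|x_6 − x*|) / ln(|x_6 − x*|/|x_5 − x*|) = ln(2.436×10⁻²/8.423×10⁻²)/ln(8.423×10⁻²/1.714×10⁻¹) = ln(0.289208)/ln(0.491424) ≈ 1.7462.
Then |x_8 − x*| ≈ |x_7 − x*|·(|x_7 − x*|/|x_6 − x*|)^p = 2.436×10⁻²·(0.289208)^1.7462 = 2.436×10⁻²·0.114595 ≈ 0.002792.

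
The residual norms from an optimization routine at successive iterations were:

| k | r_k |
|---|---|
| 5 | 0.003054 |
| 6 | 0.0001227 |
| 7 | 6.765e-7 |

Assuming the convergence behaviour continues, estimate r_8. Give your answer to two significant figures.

First estimate the order: p ≈ ln(r_7/r_6) / ln(r_6/r_5) = ln(6.765e-7/0.0001227)/ln(0.0001227/0.003054) = ln(0.00551345)/ln(0.0401768) ≈ 1.6179.
Then r_8 ≈ r_7·(r_7/r_6)^p = 6.765e-7·(0.00551345)^1.6179 = 6.765e-7·0.000221743 ≈ 1.5e-10.

1.5e-10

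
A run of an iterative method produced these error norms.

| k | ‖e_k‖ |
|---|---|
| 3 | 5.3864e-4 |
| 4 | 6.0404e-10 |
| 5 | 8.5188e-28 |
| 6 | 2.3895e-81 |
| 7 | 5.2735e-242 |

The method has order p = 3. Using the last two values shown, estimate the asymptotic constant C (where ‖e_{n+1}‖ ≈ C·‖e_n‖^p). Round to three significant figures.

C ≈ ‖e_7‖ / ‖e_6‖^3
  = 5.2735e-242 / (2.3895e-81)^3
  = 5.2735e-242 / 1.36434e-242 ≈ 3.8653

3.87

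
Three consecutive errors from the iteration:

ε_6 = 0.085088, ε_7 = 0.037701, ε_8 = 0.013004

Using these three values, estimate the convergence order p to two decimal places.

p ≈ ln(ε_8/ε_7) / ln(ε_7/ε_6)
  = ln(0.013004/0.037701) / ln(0.037701/0.085088)
  = ln(0.344925) / ln(0.443082)
  = -1.06443 / -0.81400 ≈ 1.30765

1.31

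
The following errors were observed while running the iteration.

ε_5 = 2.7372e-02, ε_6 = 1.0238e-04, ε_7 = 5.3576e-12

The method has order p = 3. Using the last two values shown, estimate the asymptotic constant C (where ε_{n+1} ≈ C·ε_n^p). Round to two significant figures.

5.0

C ≈ ε_7 / ε_6^3
  = 5.3576e-12 / (1.0238e-04)^3
  = 5.3576e-12 / 1.07311e-12 ≈ 4.9926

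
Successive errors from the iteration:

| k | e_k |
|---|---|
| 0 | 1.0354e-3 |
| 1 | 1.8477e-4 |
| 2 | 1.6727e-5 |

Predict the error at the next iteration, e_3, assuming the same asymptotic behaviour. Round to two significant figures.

First estimate the order: p ≈ ln(e_2/e_1) / ln(e_1/e_0) = ln(1.6727e-5/1.8477e-4)/ln(1.8477e-4/1.0354e-3) = ln(0.0905288)/ln(0.178453) ≈ 1.3938.
Then e_3 ≈ e_2·(e_2/e_1)^p = 1.6727e-5·(0.0905288)^1.3938 = 1.6727e-5·0.0351536 ≈ 5.88e-07.

5.9e-7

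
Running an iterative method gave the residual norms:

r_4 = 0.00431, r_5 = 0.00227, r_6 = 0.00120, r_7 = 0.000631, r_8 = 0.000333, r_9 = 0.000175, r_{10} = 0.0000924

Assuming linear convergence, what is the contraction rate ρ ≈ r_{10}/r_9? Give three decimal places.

ρ ≈ r_{10}/r_9 = 0.0000924/0.000175 = 0.52800

0.528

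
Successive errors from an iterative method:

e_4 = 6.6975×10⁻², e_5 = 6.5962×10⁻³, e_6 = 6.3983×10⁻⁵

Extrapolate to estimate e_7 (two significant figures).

6.0e-9

First estimate the order: p ≈ ln(e_6/e_5) / ln(e_5/e_4) = ln(6.3983×10⁻⁵/6.5962×10⁻³)/ln(6.5962×10⁻³/6.6975×10⁻²) = ln(0.00969998)/ln(0.0984875) ≈ 2.0000.
Then e_7 ≈ e_6·(e_6/e_5)^p = 6.3983×10⁻⁵·(0.00969998)^2.0000 = 6.3983×10⁻⁵·9.40896e-05 ≈ 6.02e-09.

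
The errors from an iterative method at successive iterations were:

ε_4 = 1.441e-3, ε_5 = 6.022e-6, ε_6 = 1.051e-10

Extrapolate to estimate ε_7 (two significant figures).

First estimate the order: p ≈ ln(ε_6/ε_5) / ln(ε_5/ε_4) = ln(1.051e-10/6.022e-6)/ln(6.022e-6/1.441e-3) = ln(1.74527e-05)/ln(0.00417904) ≈ 2.0001.
Then ε_7 ≈ ε_6·(ε_6/ε_5)^p = 1.051e-10·(1.74527e-05)^2.0001 = 1.051e-10·3.04263e-10 ≈ 3.198e-20.

3.2e-20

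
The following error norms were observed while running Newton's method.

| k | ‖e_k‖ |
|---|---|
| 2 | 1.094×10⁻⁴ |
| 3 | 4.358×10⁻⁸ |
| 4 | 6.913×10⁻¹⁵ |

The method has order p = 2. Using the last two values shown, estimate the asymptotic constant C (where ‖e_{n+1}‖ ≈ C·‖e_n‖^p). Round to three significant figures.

C ≈ ‖e_4‖ / ‖e_3‖^2
  = 6.913×10⁻¹⁵ / (4.358×10⁻⁸)^2
  = 6.913×10⁻¹⁵ / 1.89922e-15 ≈ 3.6399

3.64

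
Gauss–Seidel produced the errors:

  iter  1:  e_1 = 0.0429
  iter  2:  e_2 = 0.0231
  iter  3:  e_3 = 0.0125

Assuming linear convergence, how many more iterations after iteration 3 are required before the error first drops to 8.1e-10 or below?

27

Rate ρ ≈ e_3/e_2 = 0.0125/0.0231 = 0.5411.
After j more steps, e_{3+j} ≈ 0.0125·ρ^j; need ρ^j ≤ 8.1e-10/0.0125 = 6.48e-08.
j ≥ ln(6.48e-08)/ln(0.5411) = -16.5520/-0.61415 = 26.951.
So 27 more iterations are needed.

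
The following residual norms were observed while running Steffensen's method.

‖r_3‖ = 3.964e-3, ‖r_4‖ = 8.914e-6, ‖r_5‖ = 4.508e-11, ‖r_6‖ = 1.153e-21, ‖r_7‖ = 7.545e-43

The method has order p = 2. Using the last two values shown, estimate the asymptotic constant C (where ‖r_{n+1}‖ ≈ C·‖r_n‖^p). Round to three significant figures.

0.568

C ≈ ‖r_7‖ / ‖r_6‖^2
  = 7.545e-43 / (1.153e-21)^2
  = 7.545e-43 / 1.32941e-42 ≈ 0.56755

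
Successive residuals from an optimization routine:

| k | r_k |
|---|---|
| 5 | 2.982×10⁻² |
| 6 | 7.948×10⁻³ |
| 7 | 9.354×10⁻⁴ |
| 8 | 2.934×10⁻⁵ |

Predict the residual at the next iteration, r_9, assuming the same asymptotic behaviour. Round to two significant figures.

1.1e-7

First estimate the order: p ≈ ln(r_8/r_7) / ln(r_7/r_6) = ln(2.934×10⁻⁵/9.354×10⁻⁴)/ln(9.354×10⁻⁴/7.948×10⁻³) = ln(0.0313663)/ln(0.11769) ≈ 1.6180.
Then r_9 ≈ r_8·(r_8/r_7)^p = 2.934×10⁻⁵·(0.0313663)^1.6180 = 2.934×10⁻⁵·0.00369214 ≈ 1.083e-07.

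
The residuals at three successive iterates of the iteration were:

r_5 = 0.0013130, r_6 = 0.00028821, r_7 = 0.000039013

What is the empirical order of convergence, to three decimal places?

p ≈ ln(r_7/r_6) / ln(r_6/r_5)
  = ln(0.000039013/0.00028821) / ln(0.00028821/0.0013130)
  = ln(0.135363) / ln(0.219505)
  = -1.999795 / -1.516380 ≈ 1.318795

1.319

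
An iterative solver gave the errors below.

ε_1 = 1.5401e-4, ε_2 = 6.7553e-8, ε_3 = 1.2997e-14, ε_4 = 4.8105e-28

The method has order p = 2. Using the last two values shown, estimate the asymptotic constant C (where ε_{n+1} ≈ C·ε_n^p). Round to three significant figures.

C ≈ ε_4 / ε_3^2
  = 4.8105e-28 / (1.2997e-14)^2
  = 4.8105e-28 / 1.68922e-28 ≈ 2.8478

2.85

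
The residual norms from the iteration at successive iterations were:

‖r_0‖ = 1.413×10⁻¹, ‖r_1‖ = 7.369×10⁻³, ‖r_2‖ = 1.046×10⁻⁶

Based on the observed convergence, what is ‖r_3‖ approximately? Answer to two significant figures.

First estimate the order: p ≈ ln(‖r_2‖/‖r_1‖) / ln(‖r_1‖/‖r_0‖) = ln(1.046×10⁻⁶/7.369×10⁻³)/ln(7.369×10⁻³/1.413×10⁻¹) = ln(0.000141946)/ln(0.0521515) ≈ 2.9997.
Then ‖r_3‖ ≈ ‖r_2‖·(‖r_2‖/‖r_1‖)^p = 1.046×10⁻⁶·(0.000141946)^2.9997 = 1.046×10⁻⁶·2.86763e-12 ≈ 3e-18.

3.0e-18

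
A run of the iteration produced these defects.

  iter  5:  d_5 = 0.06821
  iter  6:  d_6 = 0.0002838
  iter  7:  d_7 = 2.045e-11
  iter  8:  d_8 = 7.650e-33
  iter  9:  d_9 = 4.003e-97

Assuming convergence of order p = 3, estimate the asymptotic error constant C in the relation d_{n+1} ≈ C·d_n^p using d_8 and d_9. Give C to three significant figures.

0.894

C ≈ d_9 / d_8^3
  = 4.003e-97 / (7.650e-33)^3
  = 4.003e-97 / 4.47697e-97 ≈ 0.89413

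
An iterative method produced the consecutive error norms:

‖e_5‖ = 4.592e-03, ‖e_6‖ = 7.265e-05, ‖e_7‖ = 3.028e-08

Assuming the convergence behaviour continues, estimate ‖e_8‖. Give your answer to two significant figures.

1.4e-14

First estimate the order: p ≈ ln(‖e_7‖/‖e_6‖) / ln(‖e_6‖/‖e_5‖) = ln(3.028e-08/7.265e-05)/ln(7.265e-05/4.592e-03) = ln(0.000416793)/ln(0.015821) ≈ 1.8770.
Then ‖e_8‖ ≈ ‖e_7‖·(‖e_7‖/‖e_6‖)^p = 3.028e-08·(0.000416793)^1.8770 = 3.028e-08·4.52471e-07 ≈ 1.37e-14.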